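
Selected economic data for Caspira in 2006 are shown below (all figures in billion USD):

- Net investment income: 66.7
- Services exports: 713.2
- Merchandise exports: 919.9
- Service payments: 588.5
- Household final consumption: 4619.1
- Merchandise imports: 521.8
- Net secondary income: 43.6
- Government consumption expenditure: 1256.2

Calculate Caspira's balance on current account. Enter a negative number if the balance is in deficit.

Goods balance = 919.9 - 521.8 = 398.1
Services balance = 713.2 - 588.5 = 124.7
Trade balance (goods + services) = 398.1 + 124.7 = 522.8
Net primary income = 66.7
Net secondary income = 43.6
Current account = 522.8 + 66.7 + 43.6 = 633.1

633.1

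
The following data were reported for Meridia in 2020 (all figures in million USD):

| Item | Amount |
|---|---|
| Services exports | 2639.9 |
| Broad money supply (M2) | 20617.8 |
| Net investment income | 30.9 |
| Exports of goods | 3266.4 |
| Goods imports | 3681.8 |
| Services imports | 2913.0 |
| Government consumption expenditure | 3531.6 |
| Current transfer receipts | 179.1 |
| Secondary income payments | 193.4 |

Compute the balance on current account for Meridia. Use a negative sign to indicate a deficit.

Goods balance = 3266.4 - 3681.8 = -415.4
Services balance = 2639.9 - 2913.0 = -273.1
Trade balance (goods + services) = -415.4 + (-273.1) = -688.5
Net primary income = 30.9
Net secondary income = 179.1 - 193.4 = -14.3
Current account = -688.5 + 30.9 + (-14.3) = -671.9

-671.9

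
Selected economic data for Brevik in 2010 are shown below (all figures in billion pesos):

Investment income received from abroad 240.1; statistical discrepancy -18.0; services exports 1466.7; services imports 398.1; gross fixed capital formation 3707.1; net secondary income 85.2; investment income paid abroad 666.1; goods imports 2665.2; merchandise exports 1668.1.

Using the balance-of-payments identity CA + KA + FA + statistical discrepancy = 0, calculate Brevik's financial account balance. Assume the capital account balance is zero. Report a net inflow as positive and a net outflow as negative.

287.3

Goods balance = 1668.1 - 2665.2 = -997.1
Services balance = 1466.7 - 398.1 = 1068.6
Trade balance (goods + services) = -997.1 + 1068.6 = 71.5
Net primary income = 240.1 - 666.1 = -426.0
Net secondary income = 85.2
Current account = 71.5 + (-426.0) + 85.2 = -269.3
Financial account = -(-269.3 + (-18.0)) = 287.3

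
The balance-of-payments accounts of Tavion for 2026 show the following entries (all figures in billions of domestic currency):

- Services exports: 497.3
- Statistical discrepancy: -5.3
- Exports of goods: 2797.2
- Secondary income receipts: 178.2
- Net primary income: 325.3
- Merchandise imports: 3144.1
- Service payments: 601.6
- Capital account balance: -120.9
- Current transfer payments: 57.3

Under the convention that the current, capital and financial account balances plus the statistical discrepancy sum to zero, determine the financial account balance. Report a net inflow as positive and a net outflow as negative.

Goods balance = 2797.2 - 3144.1 = -346.9
Services balance = 497.3 - 601.6 = -104.3
Trade balance (goods + services) = -346.9 + (-104.3) = -451.2
Net primary income = 325.3
Net secondary income = 178.2 - 57.3 = 120.9
Current account = -451.2 + 325.3 + 120.9 = -5.0
Financial account = -(-5.0 + (-120.9) + (-5.3)) = 131.2

131.2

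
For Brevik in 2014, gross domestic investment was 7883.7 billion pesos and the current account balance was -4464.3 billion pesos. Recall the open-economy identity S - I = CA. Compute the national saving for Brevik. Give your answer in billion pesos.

3419.4

S = I + CA = 7883.7 + (-4464.3) = 3419.4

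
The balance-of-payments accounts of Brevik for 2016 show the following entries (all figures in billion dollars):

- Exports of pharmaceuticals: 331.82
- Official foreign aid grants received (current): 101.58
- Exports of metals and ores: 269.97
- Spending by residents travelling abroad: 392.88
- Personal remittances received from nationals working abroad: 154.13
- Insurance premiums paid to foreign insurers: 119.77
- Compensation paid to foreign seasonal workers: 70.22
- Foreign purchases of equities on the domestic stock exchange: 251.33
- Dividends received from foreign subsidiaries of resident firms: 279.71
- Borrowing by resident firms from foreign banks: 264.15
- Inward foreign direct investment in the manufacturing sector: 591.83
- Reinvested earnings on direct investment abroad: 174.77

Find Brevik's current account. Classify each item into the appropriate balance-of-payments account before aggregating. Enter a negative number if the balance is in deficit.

Goods: 331.82 + 269.97 = 601.79
Services: -119.77 - 392.88 = -512.65
Primary income: 279.71 + 174.77 - 70.22 = 384.26
Secondary income: 101.58 + 154.13 = 255.71
Current account = 601.79 + (-512.65) + 384.26 + 255.71 = 729.11
(Excluded from the current account — financial account: foreign purchases of equities on the domestic stock exchange 251.33, borrowing by resident firms from foreign banks 264.15, inward foreign direct investment in the manufacturing sector 591.83.)

729.11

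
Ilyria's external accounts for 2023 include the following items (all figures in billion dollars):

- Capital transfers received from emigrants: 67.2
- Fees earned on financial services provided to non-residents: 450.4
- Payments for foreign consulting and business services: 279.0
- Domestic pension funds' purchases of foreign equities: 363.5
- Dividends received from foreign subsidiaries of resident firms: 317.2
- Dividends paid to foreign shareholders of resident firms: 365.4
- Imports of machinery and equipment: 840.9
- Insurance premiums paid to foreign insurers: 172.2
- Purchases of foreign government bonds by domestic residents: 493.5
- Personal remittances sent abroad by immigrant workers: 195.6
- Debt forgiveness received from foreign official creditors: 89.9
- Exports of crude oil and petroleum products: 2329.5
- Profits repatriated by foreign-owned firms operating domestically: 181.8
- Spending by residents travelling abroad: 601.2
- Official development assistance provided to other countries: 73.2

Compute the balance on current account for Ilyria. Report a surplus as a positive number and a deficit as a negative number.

Goods: -840.9 + 2329.5 = 1488.6
Services: -172.2 - 601.2 + 450.4 - 279.0 = -602.0
Primary income: -181.8 + 317.2 - 365.4 = -230.0
Secondary income: -73.2 - 195.6 = -268.8
Current account = 1488.6 + (-602.0) + (-230.0) + (-268.8) = 387.8
(Excluded from the current account — capital account: capital transfers received from emigrants 67.2, debt forgiveness received from foreign official creditors 89.9; financial account: domestic pension funds' purchases of foreign equities 363.5, purchases of foreign government bonds by domestic residents 493.5.)

387.8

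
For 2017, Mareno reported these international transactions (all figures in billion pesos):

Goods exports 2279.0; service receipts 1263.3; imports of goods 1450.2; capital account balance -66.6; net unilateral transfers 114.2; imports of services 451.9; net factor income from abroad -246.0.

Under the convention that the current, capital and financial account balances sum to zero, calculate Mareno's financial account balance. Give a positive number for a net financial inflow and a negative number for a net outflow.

Goods balance = 2279.0 - 1450.2 = 828.8
Services balance = 1263.3 - 451.9 = 811.4
Trade balance (goods + services) = 828.8 + 811.4 = 1640.2
Net primary income = -246.0
Net secondary income = 114.2
Current account = 1640.2 + (-246.0) + 114.2 = 1508.4
Financial account = -(1508.4 + (-66.6)) = -1441.8

-1441.8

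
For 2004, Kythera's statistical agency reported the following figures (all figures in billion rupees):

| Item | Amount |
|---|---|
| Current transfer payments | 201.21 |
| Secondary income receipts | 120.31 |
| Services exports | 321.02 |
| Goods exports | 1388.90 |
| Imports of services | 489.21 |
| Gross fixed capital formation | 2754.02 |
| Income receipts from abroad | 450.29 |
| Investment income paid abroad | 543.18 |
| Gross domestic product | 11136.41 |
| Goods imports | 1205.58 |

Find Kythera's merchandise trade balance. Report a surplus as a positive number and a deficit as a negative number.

183.32

Goods balance = 1388.90 - 1205.58 = 183.32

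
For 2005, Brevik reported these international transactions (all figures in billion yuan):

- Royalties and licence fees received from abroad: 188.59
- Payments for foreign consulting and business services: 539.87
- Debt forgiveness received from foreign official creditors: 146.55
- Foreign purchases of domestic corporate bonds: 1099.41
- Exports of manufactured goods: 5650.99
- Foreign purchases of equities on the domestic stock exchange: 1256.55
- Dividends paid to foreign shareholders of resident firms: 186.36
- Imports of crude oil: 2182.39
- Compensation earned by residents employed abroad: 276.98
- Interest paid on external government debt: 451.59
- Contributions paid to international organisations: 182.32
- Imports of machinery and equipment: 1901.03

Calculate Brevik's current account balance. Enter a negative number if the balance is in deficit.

Goods: 5650.99 - 1901.03 - 2182.39 = 1567.57
Services: 188.59 - 539.87 = -351.28
Primary income: 276.98 - 451.59 - 186.36 = -360.97
Secondary income: -182.32
Current account = 1567.57 + (-351.28) + (-360.97) + (-182.32) = 673.00
(Excluded from the current account — capital account: debt forgiveness received from foreign official creditors 146.55; financial account: foreign purchases of domestic corporate bonds 1099.41, foreign purchases of equities on the domestic stock exchange 1256.55.)

673.00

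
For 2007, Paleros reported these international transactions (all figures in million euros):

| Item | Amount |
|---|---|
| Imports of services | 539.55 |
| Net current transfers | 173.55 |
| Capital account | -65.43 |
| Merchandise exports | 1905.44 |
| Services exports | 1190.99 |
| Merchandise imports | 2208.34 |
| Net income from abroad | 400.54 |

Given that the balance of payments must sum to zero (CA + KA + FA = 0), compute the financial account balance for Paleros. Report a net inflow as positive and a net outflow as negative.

-857.20

Goods balance = 1905.44 - 2208.34 = -302.90
Services balance = 1190.99 - 539.55 = 651.44
Trade balance (goods + services) = -302.90 + 651.44 = 348.54
Net primary income = 400.54
Net secondary income = 173.55
Current account = 348.54 + 400.54 + 173.55 = 922.63
Financial account = -(922.63 + (-65.43)) = -857.20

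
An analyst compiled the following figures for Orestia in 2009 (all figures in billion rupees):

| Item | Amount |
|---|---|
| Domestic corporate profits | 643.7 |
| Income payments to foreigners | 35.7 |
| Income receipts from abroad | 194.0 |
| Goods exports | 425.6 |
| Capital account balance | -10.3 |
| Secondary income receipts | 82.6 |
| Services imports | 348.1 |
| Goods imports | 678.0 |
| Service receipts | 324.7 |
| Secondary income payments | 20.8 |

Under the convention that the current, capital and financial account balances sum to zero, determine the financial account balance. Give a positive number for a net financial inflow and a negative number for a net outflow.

Goods balance = 425.6 - 678.0 = -252.4
Services balance = 324.7 - 348.1 = -23.4
Trade balance (goods + services) = -252.4 + (-23.4) = -275.8
Net primary income = 194.0 - 35.7 = 158.3
Net secondary income = 82.6 - 20.8 = 61.8
Current account = -275.8 + 158.3 + 61.8 = -55.7
Financial account = -(-55.7 + (-10.3)) = 66.0

66.0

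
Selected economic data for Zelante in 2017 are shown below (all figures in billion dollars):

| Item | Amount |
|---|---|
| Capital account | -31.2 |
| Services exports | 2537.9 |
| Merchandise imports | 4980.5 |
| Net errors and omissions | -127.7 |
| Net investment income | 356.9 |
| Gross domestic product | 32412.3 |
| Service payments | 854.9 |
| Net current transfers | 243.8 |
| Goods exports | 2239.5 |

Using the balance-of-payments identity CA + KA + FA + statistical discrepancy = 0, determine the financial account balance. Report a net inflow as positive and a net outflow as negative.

Goods balance = 2239.5 - 4980.5 = -2741.0
Services balance = 2537.9 - 854.9 = 1683.0
Trade balance (goods + services) = -2741.0 + 1683.0 = -1058.0
Net primary income = 356.9
Net secondary income = 243.8
Current account = -1058.0 + 356.9 + 243.8 = -457.3
Financial account = -(-457.3 + (-31.2) + (-127.7)) = 616.2

616.2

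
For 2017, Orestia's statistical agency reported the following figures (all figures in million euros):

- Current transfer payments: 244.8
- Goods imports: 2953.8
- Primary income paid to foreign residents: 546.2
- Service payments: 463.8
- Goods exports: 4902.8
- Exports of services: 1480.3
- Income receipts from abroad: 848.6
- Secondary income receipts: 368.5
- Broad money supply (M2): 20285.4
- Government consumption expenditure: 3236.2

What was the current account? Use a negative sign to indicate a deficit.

Goods balance = 4902.8 - 2953.8 = 1949.0
Services balance = 1480.3 - 463.8 = 1016.5
Trade balance (goods + services) = 1949.0 + 1016.5 = 2965.5
Net primary income = 848.6 - 546.2 = 302.4
Net secondary income = 368.5 - 244.8 = 123.7
Current account = 2965.5 + 302.4 + 123.7 = 3391.6

3391.6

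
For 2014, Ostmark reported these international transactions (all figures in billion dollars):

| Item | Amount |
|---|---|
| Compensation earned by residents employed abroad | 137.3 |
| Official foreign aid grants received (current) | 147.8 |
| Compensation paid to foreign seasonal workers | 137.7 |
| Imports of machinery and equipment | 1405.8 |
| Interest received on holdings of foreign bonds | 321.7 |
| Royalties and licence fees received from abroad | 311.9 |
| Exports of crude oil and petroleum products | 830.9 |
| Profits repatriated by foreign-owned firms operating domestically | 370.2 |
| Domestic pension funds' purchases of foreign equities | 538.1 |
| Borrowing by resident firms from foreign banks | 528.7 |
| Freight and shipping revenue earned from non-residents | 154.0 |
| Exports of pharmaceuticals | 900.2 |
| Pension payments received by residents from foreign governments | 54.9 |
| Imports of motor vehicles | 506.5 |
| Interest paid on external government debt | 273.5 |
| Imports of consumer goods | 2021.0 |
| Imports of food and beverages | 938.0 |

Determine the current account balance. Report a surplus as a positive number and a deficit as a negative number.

Goods: 830.9 - 2021.0 - 506.5 - 938.0 - 1405.8 + 900.2 = -3140.2
Services: 311.9 + 154.0 = 465.9
Primary income: -137.7 - 370.2 + 137.3 - 273.5 + 321.7 = -322.4
Secondary income: 54.9 + 147.8 = 202.7
Current account = (-3140.2) + 465.9 + (-322.4) + 202.7 = -2794.0
(Excluded from the current account — financial account: domestic pension funds' purchases of foreign equities 538.1, borrowing by resident firms from foreign banks 528.7.)

-2794.0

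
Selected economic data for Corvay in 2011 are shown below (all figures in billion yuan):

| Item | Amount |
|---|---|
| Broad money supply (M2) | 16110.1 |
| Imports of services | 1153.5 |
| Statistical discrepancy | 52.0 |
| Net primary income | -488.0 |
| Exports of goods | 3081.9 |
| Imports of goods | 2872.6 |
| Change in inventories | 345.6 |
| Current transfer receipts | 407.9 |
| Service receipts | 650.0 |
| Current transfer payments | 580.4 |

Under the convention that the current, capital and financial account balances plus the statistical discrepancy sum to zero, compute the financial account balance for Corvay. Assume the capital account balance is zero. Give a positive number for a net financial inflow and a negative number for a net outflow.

Goods balance = 3081.9 - 2872.6 = 209.3
Services balance = 650.0 - 1153.5 = -503.5
Trade balance (goods + services) = 209.3 + (-503.5) = -294.2
Net primary income = -488.0
Net secondary income = 407.9 - 580.4 = -172.5
Current account = -294.2 + (-488.0) + (-172.5) = -954.7
Financial account = -(-954.7 + 52.0) = 902.7

902.7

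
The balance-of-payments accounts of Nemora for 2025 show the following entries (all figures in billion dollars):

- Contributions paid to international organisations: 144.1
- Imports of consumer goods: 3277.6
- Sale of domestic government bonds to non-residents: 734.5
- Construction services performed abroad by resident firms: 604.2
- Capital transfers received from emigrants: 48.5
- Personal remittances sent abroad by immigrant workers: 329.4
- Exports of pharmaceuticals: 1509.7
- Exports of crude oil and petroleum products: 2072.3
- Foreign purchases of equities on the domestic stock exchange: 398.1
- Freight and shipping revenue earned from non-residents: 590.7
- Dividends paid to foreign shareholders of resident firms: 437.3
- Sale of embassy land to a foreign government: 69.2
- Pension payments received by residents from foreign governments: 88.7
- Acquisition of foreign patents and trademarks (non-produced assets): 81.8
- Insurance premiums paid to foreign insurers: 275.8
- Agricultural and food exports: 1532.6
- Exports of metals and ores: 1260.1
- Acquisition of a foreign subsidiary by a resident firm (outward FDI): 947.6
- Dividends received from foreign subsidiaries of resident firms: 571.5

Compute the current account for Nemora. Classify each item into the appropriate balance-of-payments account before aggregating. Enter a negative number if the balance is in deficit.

3765.6

Goods: 1509.7 - 3277.6 + 2072.3 + 1532.6 + 1260.1 = 3097.1
Services: 604.2 - 275.8 + 590.7 = 919.1
Primary income: 571.5 - 437.3 = 134.2
Secondary income: 88.7 - 144.1 - 329.4 = -384.8
Current account = 3097.1 + 919.1 + 134.2 + (-384.8) = 3765.6
(Excluded from the current account — financial account: sale of domestic government bonds to non-residents 734.5, foreign purchases of equities on the domestic stock exchange 398.1, acquisition of a foreign subsidiary by a resident firm (outward FDI) 947.6; capital account: capital transfers received from emigrants 48.5, sale of embassy land to a foreign government 69.2, acquisition of foreign patents and trademarks (non-produced assets) 81.8.)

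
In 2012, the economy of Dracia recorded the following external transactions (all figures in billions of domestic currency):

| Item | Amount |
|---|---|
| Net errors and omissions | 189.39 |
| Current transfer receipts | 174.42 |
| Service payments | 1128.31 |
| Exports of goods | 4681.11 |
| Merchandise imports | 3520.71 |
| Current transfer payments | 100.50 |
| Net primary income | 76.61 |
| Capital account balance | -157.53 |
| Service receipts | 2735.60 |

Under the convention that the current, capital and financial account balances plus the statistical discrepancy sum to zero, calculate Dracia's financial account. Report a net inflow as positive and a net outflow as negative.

Goods balance = 4681.11 - 3520.71 = 1160.40
Services balance = 2735.60 - 1128.31 = 1607.29
Trade balance (goods + services) = 1160.40 + 1607.29 = 2767.69
Net primary income = 76.61
Net secondary income = 174.42 - 100.50 = 73.92
Current account = 2767.69 + 76.61 + 73.92 = 2918.22
Financial account = -(2918.22 + (-157.53) + 189.39) = -2950.08

-2950.08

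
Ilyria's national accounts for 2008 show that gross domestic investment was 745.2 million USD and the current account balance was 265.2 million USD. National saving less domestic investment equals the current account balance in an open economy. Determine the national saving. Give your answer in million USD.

1010.4

S - I = CA (net lending to the rest of the world).
S = I + CA = 745.2 + 265.2 = 1010.4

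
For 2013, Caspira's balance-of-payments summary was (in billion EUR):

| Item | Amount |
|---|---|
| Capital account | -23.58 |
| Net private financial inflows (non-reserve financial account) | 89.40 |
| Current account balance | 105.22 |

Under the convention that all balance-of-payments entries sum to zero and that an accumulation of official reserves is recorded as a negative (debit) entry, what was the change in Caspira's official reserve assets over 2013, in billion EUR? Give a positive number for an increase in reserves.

171.04

Official reserve transactions balance = -(105.22 + (-23.58) + 89.40) = -171.04
An accumulation of reserves is recorded as a debit (negative entry), so the change in the stock of reserves is the negative of that balance.
Change in official reserves = -(-171.04) = 171.04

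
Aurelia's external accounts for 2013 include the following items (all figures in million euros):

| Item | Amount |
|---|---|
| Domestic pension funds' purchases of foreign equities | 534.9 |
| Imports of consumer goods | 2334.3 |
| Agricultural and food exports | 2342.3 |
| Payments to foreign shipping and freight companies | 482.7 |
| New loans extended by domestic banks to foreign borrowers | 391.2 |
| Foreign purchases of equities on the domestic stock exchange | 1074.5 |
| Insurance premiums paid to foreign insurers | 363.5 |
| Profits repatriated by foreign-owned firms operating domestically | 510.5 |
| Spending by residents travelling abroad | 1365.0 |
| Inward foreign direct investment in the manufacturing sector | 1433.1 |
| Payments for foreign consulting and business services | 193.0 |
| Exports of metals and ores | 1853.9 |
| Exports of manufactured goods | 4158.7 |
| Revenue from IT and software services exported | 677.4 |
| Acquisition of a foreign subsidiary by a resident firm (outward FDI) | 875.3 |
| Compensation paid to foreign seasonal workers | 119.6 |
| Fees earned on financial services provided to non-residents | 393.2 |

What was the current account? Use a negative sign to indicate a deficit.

Goods: 2342.3 + 4158.7 - 2334.3 + 1853.9 = 6020.6
Services: -1365.0 - 482.7 - 363.5 + 393.2 + 677.4 - 193.0 = -1333.6
Primary income: -119.6 - 510.5 = -630.1
Current account = 6020.6 + (-1333.6) + (-630.1) = 4056.9
(Excluded from the current account — financial account: domestic pension funds' purchases of foreign equities 534.9, new loans extended by domestic banks to foreign borrowers 391.2, foreign purchases of equities on the domestic stock exchange 1074.5, inward foreign direct investment in the manufacturing sector 1433.1, acquisition of a foreign subsidiary by a resident firm (outward FDI) 875.3.)

4056.9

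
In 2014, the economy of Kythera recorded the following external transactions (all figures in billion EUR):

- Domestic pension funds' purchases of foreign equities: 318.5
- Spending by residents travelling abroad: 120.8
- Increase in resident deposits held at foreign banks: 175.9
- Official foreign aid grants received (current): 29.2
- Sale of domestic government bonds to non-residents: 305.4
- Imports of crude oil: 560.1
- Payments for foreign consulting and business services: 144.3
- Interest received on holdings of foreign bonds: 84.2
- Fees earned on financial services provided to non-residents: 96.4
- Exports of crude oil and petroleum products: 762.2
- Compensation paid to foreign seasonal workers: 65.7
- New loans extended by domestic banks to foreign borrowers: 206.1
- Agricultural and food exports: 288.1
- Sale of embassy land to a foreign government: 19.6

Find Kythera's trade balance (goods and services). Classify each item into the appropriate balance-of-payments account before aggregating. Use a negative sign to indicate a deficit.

321.5

Goods: -560.1 + 288.1 + 762.2 = 490.2
Services: -144.3 + 96.4 - 120.8 = -168.7
Trade balance = 490.2 + (-168.7) = 321.5
(Excluded from the trade balance — financial account: domestic pension funds' purchases of foreign equities 318.5, increase in resident deposits held at foreign banks 175.9, sale of domestic government bonds to non-residents 305.4, new loans extended by domestic banks to foreign borrowers 206.1; secondary income: official foreign aid grants received (current) 29.2; primary income: interest received on holdings of foreign bonds 84.2, compensation paid to foreign seasonal workers 65.7; capital account: sale of embassy land to a foreign government 19.6.)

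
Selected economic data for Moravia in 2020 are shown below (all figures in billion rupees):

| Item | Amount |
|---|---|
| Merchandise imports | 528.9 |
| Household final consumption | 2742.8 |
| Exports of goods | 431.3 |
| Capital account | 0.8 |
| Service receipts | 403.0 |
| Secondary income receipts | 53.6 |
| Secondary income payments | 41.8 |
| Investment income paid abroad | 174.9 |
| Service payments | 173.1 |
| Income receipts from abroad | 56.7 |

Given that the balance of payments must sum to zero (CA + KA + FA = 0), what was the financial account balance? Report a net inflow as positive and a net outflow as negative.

-26.7

Goods balance = 431.3 - 528.9 = -97.6
Services balance = 403.0 - 173.1 = 229.9
Trade balance (goods + services) = -97.6 + 229.9 = 132.3
Net primary income = 56.7 - 174.9 = -118.2
Net secondary income = 53.6 - 41.8 = 11.8
Current account = 132.3 + (-118.2) + 11.8 = 25.9
Financial account = -(25.9 + 0.8) = -26.7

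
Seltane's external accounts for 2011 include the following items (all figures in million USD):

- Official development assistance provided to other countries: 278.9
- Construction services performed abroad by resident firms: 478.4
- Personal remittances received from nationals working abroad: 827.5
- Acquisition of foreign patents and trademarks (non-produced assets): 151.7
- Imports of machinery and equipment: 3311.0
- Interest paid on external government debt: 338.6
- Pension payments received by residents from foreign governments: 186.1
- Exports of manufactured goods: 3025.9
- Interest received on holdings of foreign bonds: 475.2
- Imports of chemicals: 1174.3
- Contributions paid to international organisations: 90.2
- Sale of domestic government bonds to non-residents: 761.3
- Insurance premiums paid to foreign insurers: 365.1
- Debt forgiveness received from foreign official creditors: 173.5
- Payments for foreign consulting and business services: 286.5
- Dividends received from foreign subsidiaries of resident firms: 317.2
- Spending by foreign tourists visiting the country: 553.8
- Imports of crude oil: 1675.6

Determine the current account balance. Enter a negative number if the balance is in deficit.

-1656.1

Goods: -1675.6 - 1174.3 + 3025.9 - 3311.0 = -3135.0
Services: 478.4 + 553.8 - 365.1 - 286.5 = 380.6
Primary income: 317.2 + 475.2 - 338.6 = 453.8
Secondary income: 827.5 - 278.9 - 90.2 + 186.1 = 644.5
Current account = (-3135.0) + 380.6 + 453.8 + 644.5 = -1656.1
(Excluded from the current account — capital account: acquisition of foreign patents and trademarks (non-produced assets) 151.7, debt forgiveness received from foreign official creditors 173.5; financial account: sale of domestic government bonds to non-residents 761.3.)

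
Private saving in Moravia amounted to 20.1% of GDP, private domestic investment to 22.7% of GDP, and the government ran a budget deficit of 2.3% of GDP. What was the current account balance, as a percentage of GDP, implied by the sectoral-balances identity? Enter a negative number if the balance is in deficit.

-4.9

By the sectoral-balances identity, CA = (S_private - I) + (T - G).
Private balance = 20.1 - 22.7 = -2.6
Government balance (T - G) = -2.3
CA = -2.6 + (-2.3) = -4.9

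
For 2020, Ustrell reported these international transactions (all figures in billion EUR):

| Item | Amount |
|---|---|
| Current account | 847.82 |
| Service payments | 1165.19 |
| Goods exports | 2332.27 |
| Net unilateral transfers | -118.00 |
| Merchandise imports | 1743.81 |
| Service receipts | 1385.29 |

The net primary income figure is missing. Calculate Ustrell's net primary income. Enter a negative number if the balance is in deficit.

Current account = goods balance + services balance + net primary income + net secondary income
Sum of the known components = 690.56
Net primary income = CA - (known components) = 847.82 - 690.56 = 157.26

157.26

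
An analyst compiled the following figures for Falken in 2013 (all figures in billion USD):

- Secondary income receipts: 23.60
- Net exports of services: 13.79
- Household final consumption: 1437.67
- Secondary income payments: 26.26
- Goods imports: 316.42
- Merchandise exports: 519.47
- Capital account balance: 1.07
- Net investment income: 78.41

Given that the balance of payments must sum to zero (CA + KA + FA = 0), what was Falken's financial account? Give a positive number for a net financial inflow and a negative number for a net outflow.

Goods balance = 519.47 - 316.42 = 203.05
Services balance = 13.79
Trade balance (goods + services) = 203.05 + 13.79 = 216.84
Net primary income = 78.41
Net secondary income = 23.60 - 26.26 = -2.66
Current account = 216.84 + 78.41 + (-2.66) = 292.59
Financial account = -(292.59 + 1.07) = -293.66

-293.66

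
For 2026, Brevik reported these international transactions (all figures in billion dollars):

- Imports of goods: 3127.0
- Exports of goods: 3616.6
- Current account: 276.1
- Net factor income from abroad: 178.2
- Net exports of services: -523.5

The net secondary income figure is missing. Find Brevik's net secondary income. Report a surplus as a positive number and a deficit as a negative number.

131.8

Current account = goods balance + services balance + net primary income + net secondary income
Sum of the known components = 144.3
Net secondary income = CA - (known components) = 276.1 - 144.3 = 131.8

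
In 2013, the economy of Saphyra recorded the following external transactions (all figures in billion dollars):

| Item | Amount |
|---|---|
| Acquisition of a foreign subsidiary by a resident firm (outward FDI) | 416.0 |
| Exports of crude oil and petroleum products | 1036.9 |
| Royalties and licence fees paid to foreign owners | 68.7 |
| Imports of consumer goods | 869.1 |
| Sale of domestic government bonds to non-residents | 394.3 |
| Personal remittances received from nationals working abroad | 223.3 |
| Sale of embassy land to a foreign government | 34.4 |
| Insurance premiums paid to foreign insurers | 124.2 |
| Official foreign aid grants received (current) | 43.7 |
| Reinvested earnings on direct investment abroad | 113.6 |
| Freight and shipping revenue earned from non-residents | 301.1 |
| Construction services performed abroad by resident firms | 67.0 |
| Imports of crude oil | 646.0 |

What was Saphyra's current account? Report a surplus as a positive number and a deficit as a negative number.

Goods: -646.0 + 1036.9 - 869.1 = -478.2
Services: -68.7 + 67.0 + 301.1 - 124.2 = 175.2
Primary income: 113.6
Secondary income: 223.3 + 43.7 = 267.0
Current account = (-478.2) + 175.2 + 113.6 + 267.0 = 77.6
(Excluded from the current account — financial account: acquisition of a foreign subsidiary by a resident firm (outward FDI) 416.0, sale of domestic government bonds to non-residents 394.3; capital account: sale of embassy land to a foreign government 34.4.)

77.6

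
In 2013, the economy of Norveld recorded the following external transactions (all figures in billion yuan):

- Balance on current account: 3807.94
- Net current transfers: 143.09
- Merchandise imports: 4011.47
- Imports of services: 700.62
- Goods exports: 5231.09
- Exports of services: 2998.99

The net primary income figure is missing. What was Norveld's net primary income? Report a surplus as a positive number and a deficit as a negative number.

146.86

Current account = goods balance + services balance + net primary income + net secondary income
Sum of the known components = 3661.08
Net primary income = CA - (known components) = 3807.94 - 3661.08 = 146.86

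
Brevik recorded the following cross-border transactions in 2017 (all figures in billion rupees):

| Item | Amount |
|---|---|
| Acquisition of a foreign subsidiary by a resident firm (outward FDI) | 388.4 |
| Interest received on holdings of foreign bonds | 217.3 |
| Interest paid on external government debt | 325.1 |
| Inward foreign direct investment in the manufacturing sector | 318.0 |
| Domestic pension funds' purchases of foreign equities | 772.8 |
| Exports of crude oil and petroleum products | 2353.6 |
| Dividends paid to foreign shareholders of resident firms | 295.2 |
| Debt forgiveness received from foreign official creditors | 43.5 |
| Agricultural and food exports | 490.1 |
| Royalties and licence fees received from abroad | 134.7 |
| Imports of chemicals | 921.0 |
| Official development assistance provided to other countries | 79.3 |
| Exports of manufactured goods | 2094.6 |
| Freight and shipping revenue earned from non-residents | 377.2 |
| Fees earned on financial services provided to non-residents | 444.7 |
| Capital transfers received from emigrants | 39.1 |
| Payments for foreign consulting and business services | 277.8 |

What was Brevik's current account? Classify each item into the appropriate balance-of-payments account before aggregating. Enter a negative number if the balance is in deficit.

4213.8

Goods: 2094.6 + 2353.6 - 921.0 + 490.1 = 4017.3
Services: -277.8 + 444.7 + 377.2 + 134.7 = 678.8
Primary income: 217.3 - 325.1 - 295.2 = -403.0
Secondary income: -79.3
Current account = 4017.3 + 678.8 + (-403.0) + (-79.3) = 4213.8
(Excluded from the current account — financial account: acquisition of a foreign subsidiary by a resident firm (outward FDI) 388.4, inward foreign direct investment in the manufacturing sector 318.0, domestic pension funds' purchases of foreign equities 772.8; capital account: debt forgiveness received from foreign official creditors 43.5, capital transfers received from emigrants 39.1.)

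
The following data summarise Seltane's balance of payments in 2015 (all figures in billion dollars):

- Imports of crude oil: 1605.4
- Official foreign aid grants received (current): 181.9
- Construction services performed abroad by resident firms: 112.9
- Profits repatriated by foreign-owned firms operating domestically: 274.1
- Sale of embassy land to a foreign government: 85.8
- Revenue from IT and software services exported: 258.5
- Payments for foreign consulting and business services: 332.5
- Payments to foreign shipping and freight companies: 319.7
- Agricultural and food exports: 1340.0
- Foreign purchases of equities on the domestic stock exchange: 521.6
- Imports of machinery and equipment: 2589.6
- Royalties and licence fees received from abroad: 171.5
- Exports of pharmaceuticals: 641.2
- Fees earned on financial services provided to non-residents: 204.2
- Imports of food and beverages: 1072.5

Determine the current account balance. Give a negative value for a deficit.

Goods: 641.2 - 2589.6 + 1340.0 - 1605.4 - 1072.5 = -3286.3
Services: -319.7 + 258.5 + 112.9 - 332.5 + 204.2 + 171.5 = 94.9
Primary income: -274.1
Secondary income: 181.9
Current account = (-3286.3) + 94.9 + (-274.1) + 181.9 = -3283.6
(Excluded from the current account — capital account: sale of embassy land to a foreign government 85.8; financial account: foreign purchases of equities on the domestic stock exchange 521.6.)

-3283.6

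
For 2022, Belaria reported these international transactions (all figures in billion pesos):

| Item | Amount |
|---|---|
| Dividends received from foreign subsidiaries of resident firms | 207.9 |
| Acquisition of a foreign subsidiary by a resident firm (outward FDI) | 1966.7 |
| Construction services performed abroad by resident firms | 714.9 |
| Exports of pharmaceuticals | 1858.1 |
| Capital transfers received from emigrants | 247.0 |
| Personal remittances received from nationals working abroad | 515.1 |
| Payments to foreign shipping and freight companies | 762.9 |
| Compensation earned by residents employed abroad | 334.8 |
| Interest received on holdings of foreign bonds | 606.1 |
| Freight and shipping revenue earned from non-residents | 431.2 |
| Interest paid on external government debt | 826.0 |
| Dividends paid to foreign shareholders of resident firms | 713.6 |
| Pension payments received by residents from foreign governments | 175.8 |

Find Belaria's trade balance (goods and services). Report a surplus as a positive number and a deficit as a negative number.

Goods: 1858.1
Services: 714.9 - 762.9 + 431.2 = 383.2
Trade balance = 1858.1 + 383.2 = 2241.3
(Excluded from the trade balance — primary income: dividends received from foreign subsidiaries of resident firms 207.9, compensation earned by residents employed abroad 334.8, interest received on holdings of foreign bonds 606.1, interest paid on external government debt 826.0, dividends paid to foreign shareholders of resident firms 713.6; financial account: acquisition of a foreign subsidiary by a resident firm (outward FDI) 1966.7; capital account: capital transfers received from emigrants 247.0; secondary income: personal remittances received from nationals working abroad 515.1, pension payments received by residents from foreign governments 175.8.)

2241.3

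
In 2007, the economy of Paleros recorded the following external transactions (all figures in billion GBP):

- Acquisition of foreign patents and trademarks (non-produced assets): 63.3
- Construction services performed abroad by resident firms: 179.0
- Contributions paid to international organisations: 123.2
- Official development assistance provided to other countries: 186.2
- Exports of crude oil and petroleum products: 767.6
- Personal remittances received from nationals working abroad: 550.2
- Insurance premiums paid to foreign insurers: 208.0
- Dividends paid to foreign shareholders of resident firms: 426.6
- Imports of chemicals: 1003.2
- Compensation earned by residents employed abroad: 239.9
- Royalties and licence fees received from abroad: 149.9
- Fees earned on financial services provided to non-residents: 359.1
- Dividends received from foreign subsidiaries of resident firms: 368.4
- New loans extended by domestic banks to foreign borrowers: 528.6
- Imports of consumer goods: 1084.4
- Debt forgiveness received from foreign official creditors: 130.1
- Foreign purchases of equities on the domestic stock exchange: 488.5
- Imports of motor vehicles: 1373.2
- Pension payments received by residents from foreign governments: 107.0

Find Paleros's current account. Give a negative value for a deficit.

Goods: -1003.2 + 767.6 - 1084.4 - 1373.2 = -2693.2
Services: 359.1 + 179.0 + 149.9 - 208.0 = 480.0
Primary income: 239.9 - 426.6 + 368.4 = 181.7
Secondary income: 550.2 + 107.0 - 123.2 - 186.2 = 347.8
Current account = (-2693.2) + 480.0 + 181.7 + 347.8 = -1683.7
(Excluded from the current account — capital account: acquisition of foreign patents and trademarks (non-produced assets) 63.3, debt forgiveness received from foreign official creditors 130.1; financial account: new loans extended by domestic banks to foreign borrowers 528.6, foreign purchases of equities on the domestic stock exchange 488.5.)

-1683.7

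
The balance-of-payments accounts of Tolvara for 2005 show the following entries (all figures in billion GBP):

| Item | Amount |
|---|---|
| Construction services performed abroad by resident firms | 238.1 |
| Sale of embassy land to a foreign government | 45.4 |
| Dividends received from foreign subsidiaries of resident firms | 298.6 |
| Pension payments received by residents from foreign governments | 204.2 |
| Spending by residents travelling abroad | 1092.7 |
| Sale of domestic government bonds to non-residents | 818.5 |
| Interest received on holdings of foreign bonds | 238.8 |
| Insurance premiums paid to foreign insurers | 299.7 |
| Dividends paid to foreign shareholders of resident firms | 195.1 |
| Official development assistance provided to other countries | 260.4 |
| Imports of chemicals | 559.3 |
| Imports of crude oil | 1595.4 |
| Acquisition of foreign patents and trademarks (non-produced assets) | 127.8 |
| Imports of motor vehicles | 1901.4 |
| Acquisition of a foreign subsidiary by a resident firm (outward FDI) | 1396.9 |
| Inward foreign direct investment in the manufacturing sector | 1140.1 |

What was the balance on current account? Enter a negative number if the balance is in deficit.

Goods: -1595.4 - 1901.4 - 559.3 = -4056.1
Services: -1092.7 - 299.7 + 238.1 = -1154.3
Primary income: 298.6 + 238.8 - 195.1 = 342.3
Secondary income: -260.4 + 204.2 = -56.2
Current account = (-4056.1) + (-1154.3) + 342.3 + (-56.2) = -4924.3
(Excluded from the current account — capital account: sale of embassy land to a foreign government 45.4, acquisition of foreign patents and trademarks (non-produced assets) 127.8; financial account: sale of domestic government bonds to non-residents 818.5, acquisition of a foreign subsidiary by a resident firm (outward FDI) 1396.9, inward foreign direct investment in the manufacturing sector 1140.1.)

-4924.3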